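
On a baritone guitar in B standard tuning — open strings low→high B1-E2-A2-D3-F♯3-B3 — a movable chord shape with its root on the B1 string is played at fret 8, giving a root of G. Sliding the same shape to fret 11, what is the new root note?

A♯

Moving from fret 8 to fret 11 shifts the root by 3 semitones.
G up 3 semitones is A♯.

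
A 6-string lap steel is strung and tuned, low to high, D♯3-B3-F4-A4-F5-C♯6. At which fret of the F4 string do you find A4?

4

A4 is 4 semitones above the open F4 (F–F#–G–G#–A), so it sits at fret 4.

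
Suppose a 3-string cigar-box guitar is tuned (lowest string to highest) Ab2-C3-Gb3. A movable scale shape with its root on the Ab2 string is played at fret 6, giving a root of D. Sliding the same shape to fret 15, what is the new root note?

Moving from fret 6 to fret 15 shifts the root by 9 semitones.
D up 9 semitones is B.

B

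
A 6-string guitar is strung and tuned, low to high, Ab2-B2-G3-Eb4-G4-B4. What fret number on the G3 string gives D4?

D4 is 7 semitones above the open G3 (G–Ab–A–Bb–B–C–Db–D), so it sits at fret 7.

7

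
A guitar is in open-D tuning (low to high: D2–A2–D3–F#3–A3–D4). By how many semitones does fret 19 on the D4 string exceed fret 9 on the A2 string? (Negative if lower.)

D4 at fret 19 → A5 (MIDI 81); A2 at fret 9 → F#3 (MIDI 54).
81 − 54 = 27, so the two pitches are 27 semitones apart.

27 semitones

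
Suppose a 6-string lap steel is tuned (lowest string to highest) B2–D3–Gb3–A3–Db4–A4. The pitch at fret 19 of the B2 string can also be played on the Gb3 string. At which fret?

12

B2 at fret 19 is B2 + 19 semitones = Gb4.
The open Gb3 string is 7 semitones above the open B2, so the same pitch on the Gb3 string lies at fret 19 − 7 = 12.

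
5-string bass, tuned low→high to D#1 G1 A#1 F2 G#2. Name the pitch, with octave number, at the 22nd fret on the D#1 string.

C#3

D#1 is MIDI 27. Adding 22 gives 49, which is C#3.
(Equivalently spelled Db3.)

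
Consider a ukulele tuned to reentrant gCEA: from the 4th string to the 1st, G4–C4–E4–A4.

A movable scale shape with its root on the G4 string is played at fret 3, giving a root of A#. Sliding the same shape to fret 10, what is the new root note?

F

Moving from fret 3 to fret 10 shifts the root by 7 semitones.
A# up 7 semitones is F.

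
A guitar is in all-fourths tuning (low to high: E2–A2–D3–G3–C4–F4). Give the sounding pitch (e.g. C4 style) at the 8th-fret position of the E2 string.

C3

Each fret is one semitone, so E2 + 8 = C3.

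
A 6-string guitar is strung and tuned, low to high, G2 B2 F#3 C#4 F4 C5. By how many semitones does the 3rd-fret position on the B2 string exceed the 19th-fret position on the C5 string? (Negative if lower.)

-41 semitones

B2 at fret 3 → D3 (MIDI 50); C5 at fret 19 → G6 (MIDI 91).
50 − 91 = -41, so the two pitches are 41 semitones apart.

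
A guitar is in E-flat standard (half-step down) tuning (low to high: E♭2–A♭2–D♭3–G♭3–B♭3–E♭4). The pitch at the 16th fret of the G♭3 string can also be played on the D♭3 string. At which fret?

G♭3 at fret 16 is G♭3 + 16 semitones = B♭4.
The open D♭3 string is 5 semitones below the open G♭3, so the same pitch on the D♭3 string lies at fret 16 + 5 = 21.

21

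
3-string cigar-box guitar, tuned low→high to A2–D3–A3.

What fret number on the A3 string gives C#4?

C#4 is 4 semitones above the open A3 (A–A#–B–C–C#), so it sits at fret 4.

4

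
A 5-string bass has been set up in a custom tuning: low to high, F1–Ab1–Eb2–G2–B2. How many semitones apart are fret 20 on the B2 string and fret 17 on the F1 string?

21 semitones

B2 at fret 20 → G4 (MIDI 67); F1 at fret 17 → Bb2 (MIDI 46).
67 − 46 = 21, so the two pitches are 21 semitones apart, with G4 the higher.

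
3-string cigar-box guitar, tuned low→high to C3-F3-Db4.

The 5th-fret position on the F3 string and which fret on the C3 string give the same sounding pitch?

F3 at fret 5 is F3 + 5 semitones = Bb3.
The open C3 string is 5 semitones below the open F3, so the same pitch on the C3 string lies at fret 5 + 5 = 10.

10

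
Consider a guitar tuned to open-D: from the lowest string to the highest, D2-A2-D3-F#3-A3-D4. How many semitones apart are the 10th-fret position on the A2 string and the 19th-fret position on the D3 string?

14 semitones

A2 at fret 10 → G3 (MIDI 55); D3 at fret 19 → A4 (MIDI 69).
55 − 69 = -14, so the two pitches are 14 semitones apart, with A4 the higher.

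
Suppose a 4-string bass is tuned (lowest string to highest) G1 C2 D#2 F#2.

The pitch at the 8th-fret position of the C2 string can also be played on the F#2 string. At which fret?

Fret 8 on C2 is MIDI 36 + 8 = 44 (G#2). On the F#2 string (open MIDI 42), that pitch is 44 − 42 = fret 2.

2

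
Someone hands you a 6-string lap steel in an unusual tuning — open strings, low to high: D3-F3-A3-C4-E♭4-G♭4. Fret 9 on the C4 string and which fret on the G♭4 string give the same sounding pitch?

3

Fret 9 on C4 is MIDI 60 + 9 = 69 (A4). On the G♭4 string (open MIDI 66), that pitch is 69 − 66 = fret 3.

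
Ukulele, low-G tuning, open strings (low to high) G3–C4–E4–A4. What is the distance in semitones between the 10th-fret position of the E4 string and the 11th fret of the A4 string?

E4 at fret 10 → D5 (MIDI 74); A4 at fret 11 → G#5 (MIDI 80).
74 − 80 = -6, so the two pitches are 6 semitones apart, with G#5 the higher.

6 semitones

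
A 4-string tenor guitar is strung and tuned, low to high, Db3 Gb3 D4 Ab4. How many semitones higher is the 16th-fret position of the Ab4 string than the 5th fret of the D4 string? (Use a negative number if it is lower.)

Ab4 at fret 16 → C6 (MIDI 84); D4 at fret 5 → G4 (MIDI 67).
84 − 67 = 17, so the two pitches are 17 semitones apart.

17 semitones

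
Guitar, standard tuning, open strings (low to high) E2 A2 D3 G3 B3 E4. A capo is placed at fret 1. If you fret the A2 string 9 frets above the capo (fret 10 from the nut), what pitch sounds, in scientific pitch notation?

G3

The capo raises the open A2 by 1 semitone to A♯2; fretting 9 more gives A2 + 1 + 9 = A2 + 10 semitones = G3.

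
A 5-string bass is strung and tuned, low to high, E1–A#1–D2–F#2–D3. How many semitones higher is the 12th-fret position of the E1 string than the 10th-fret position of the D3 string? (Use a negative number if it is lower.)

E1 at fret 12 → E2 (MIDI 40); D3 at fret 10 → C4 (MIDI 60).
40 − 60 = -20, so the two pitches are 20 semitones apart.

-20 semitones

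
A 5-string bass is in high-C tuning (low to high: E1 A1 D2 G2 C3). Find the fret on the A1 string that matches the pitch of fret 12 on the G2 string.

22

G2 at fret 12 is G2 + 12 semitones = G3.
The open A1 string is 10 semitones below the open G2, so the same pitch on the A1 string lies at fret 12 + 10 = 22.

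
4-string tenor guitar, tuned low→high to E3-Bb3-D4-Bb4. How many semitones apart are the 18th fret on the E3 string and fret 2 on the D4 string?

6 semitones

E3 at fret 18 → Bb4 (MIDI 70); D4 at fret 2 → E4 (MIDI 64).
70 − 64 = 6, so the two pitches are 6 semitones apart, with Bb4 the higher.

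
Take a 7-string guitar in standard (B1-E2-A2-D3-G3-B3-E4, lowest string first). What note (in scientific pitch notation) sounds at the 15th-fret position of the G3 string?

The open G3 string plus 15 semitones: G–G#–A–A#–…–G#–A–A#.
The walk passes from B into C once, so the octave number goes from 3 to 4.
(Equivalently spelled B♭4.)

A♯4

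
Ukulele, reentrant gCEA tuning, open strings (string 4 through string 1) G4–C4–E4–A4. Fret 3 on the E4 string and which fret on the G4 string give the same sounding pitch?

Fret 3 on E4 is MIDI 64 + 3 = 67 (G4). On the G4 string (open MIDI 67), that pitch is 67 − 67 = fret 0.

0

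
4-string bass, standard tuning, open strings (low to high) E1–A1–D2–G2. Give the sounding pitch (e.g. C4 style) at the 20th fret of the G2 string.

Each fret is one semitone, so G2 + 20 = D#4.
(Equivalently spelled Eb4.)

D#4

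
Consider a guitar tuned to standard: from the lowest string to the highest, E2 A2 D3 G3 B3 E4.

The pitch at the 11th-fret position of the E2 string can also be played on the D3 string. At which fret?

Fret 11 on E2 is MIDI 40 + 11 = 51 (D#3). On the D3 string (open MIDI 50), that pitch is 51 − 50 = fret 1.

1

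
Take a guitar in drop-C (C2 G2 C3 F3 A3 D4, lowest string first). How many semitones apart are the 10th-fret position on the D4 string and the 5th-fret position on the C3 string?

D4 at fret 10 → C5 (MIDI 72); C3 at fret 5 → F3 (MIDI 53).
72 − 53 = 19, so the two pitches are 19 semitones apart, with C5 the higher.

19 semitones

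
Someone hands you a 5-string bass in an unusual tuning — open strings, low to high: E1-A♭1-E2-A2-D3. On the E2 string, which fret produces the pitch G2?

G2 is 3 semitones above the open E2 (E–F–Gb–G), so it sits at fret 3.

3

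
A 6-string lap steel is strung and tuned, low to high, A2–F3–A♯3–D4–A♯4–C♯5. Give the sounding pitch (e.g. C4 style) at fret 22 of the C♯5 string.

The open C♯5 string plus 22 semitones: C#–D–D#–E–…–A–A#–B.
The walk passes from B into C once, so the octave number goes from 5 to 6.

B6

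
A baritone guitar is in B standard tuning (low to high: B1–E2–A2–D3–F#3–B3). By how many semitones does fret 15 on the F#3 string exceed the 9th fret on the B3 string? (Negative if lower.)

1 semitone

F#3 at fret 15 → A4 (MIDI 69); B3 at fret 9 → G#4 (MIDI 68).
69 − 68 = 1, so the two pitches are 1 semitone apart.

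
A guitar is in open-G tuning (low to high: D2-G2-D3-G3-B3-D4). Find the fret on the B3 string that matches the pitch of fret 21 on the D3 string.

D3 at fret 21 is D3 + 21 semitones = B4.
The open B3 string is 9 semitones above the open D3, so the same pitch on the B3 string lies at fret 21 − 9 = 12.

12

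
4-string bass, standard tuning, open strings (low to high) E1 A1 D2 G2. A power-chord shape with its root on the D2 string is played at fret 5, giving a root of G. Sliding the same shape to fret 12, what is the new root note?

Moving from fret 5 to fret 12 shifts the root by 7 semitones.
G up 7 semitones is D.

D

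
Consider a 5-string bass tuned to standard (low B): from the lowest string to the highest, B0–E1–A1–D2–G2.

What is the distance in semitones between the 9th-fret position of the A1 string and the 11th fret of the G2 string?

12 semitones

A1 at fret 9 → F#2 (MIDI 42); G2 at fret 11 → F#3 (MIDI 54).
42 − 54 = -12, so the two pitches are 12 semitones apart, with F#3 the higher.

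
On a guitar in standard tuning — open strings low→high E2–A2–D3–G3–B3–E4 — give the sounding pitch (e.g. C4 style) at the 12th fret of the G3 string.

The open G3 string plus 12 semitones: G–G#–A–A#–…–F–F#–G.
The walk passes from B into C once, so the octave number goes from 3 to 4.

G4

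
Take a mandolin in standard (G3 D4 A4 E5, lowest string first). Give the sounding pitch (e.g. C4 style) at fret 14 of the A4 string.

B5

Each fret is one semitone, so A4 + 14 = B5.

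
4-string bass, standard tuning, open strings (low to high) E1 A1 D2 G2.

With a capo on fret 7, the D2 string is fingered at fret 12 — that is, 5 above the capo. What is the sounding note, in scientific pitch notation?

D3

The capo raises the open D2 by 7 semitones to A2; fretting 5 more gives D2 + 7 + 5 = D2 + 12 semitones = D3.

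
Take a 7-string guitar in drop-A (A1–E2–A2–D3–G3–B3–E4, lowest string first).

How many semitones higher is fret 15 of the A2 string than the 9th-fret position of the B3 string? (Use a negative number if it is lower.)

-8 semitones

A2 at fret 15 → C4 (MIDI 60); B3 at fret 9 → G#4 (MIDI 68).
60 − 68 = -8, so the two pitches are 8 semitones apart.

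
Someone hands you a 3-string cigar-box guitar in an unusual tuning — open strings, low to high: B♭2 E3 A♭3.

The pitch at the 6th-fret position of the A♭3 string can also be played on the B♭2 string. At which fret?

Fret 6 on A♭3 is MIDI 56 + 6 = 62 (D4). On the B♭2 string (open MIDI 46), that pitch is 62 − 46 = fret 16.

16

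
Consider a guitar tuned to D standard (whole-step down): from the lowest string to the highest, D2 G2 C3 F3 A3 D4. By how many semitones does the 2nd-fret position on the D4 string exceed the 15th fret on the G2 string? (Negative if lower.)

6 semitones

D4 at fret 2 → E4 (MIDI 64); G2 at fret 15 → A#3 (MIDI 58).
64 − 58 = 6, so the two pitches are 6 semitones apart.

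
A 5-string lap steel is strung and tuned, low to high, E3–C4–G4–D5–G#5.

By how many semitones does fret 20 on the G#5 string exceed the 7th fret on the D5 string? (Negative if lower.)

G#5 at fret 20 → E7 (MIDI 100); D5 at fret 7 → A5 (MIDI 81).
100 − 81 = 19, so the two pitches are 19 semitones apart.

19 semitones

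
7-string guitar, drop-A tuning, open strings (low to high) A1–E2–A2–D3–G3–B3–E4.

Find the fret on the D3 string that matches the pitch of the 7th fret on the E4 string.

E4 at fret 7 is E4 + 7 semitones = B4.
The open D3 string is 14 semitones below the open E4, so the same pitch on the D3 string lies at fret 7 + 14 = 21.

21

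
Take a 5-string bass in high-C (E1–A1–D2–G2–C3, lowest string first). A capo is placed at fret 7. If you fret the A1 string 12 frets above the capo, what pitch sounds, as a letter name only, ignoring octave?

The capo raises the open A1 by 7 semitones to E2; fretting 12 more gives A1 + 7 + 12 = A1 + 19 semitones, landing on E.

E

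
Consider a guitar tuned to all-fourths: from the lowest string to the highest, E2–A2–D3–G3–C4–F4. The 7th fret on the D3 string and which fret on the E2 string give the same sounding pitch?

D3 at fret 7 is D3 + 7 semitones = A3.
The open E2 string is 10 semitones below the open D3, so the same pitch on the E2 string lies at fret 7 + 10 = 17.

17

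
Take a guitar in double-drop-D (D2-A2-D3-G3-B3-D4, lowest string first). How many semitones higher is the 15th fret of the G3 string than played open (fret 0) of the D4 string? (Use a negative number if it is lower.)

8 semitones

G3 at fret 15 → A#4 (MIDI 70); D4 at fret 0 → D4 (MIDI 62).
70 − 62 = 8, so the two pitches are 8 semitones apart.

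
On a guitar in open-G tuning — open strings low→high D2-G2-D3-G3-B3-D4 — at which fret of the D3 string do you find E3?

2

E3 is 2 semitones above the open D3 (D–D#–E), so it sits at fret 2.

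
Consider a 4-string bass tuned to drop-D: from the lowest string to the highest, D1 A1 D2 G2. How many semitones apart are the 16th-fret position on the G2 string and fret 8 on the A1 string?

G2 at fret 16 → B3 (MIDI 59); A1 at fret 8 → F2 (MIDI 41).
59 − 41 = 18, so the two pitches are 18 semitones apart, with B3 the higher.

18 semitones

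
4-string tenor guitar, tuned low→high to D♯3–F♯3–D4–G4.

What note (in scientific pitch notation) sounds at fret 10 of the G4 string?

Each fret is one semitone, so G4 + 10 = F5.

F5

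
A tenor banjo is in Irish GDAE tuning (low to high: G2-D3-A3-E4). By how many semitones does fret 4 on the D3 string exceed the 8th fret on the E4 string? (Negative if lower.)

-18 semitones

D3 at fret 4 → F#3 (MIDI 54); E4 at fret 8 → C5 (MIDI 72).
54 − 72 = -18, so the two pitches are 18 semitones apart.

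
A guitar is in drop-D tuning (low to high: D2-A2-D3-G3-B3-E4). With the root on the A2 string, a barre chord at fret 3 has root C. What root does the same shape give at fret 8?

F

Moving from fret 3 to fret 8 shifts the root by 5 semitones.
C up 5 semitones is F.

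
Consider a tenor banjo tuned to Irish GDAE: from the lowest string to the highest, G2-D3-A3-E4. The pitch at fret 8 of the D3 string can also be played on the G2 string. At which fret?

D3 at fret 8 is D3 + 8 semitones = A♯3.
The open G2 string is 7 semitones below the open D3, so the same pitch on the G2 string lies at fret 8 + 7 = 15.

15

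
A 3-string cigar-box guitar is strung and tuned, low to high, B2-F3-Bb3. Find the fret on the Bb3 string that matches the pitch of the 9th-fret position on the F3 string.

4

F3 at fret 9 is F3 + 9 semitones = D4.
The open Bb3 string is 5 semitones above the open F3, so the same pitch on the Bb3 string lies at fret 9 − 5 = 4.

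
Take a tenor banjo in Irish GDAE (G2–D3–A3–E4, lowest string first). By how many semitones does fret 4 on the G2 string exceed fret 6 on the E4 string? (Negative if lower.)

G2 at fret 4 → B2 (MIDI 47); E4 at fret 6 → A♯4 (MIDI 70).
47 − 70 = -23, so the two pitches are 23 semitones apart.

-23 semitones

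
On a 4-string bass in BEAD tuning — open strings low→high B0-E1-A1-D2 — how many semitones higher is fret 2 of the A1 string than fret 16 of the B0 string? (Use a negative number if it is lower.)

-4 semitones

A1 at fret 2 → B1 (MIDI 35); B0 at fret 16 → D#2 (MIDI 39).
35 − 39 = -4, so the two pitches are 4 semitones apart.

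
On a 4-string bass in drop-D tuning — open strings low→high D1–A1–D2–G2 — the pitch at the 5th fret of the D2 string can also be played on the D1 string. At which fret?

17

D2 at fret 5 is D2 + 5 semitones = G2.
The open D1 string is 12 semitones below the open D2, so the same pitch on the D1 string lies at fret 5 + 12 = 17.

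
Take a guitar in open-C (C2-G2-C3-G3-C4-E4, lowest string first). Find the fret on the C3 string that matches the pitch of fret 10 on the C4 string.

Fret 10 on C4 is MIDI 60 + 10 = 70 (A#4). On the C3 string (open MIDI 48), that pitch is 70 − 48 = fret 22.

22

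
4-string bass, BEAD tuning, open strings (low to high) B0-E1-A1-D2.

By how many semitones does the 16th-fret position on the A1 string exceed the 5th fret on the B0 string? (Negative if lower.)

A1 at fret 16 → C♯3 (MIDI 49); B0 at fret 5 → E1 (MIDI 28).
49 − 28 = 21, so the two pitches are 21 semitones apart.

21 semitones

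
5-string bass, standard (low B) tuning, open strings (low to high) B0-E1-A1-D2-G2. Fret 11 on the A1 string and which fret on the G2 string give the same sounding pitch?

Fret 11 on A1 is MIDI 33 + 11 = 44 (G#2). On the G2 string (open MIDI 43), that pitch is 44 − 43 = fret 1.

1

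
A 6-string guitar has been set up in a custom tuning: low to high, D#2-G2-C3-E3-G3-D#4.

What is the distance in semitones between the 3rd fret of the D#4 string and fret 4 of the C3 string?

14 semitones

D#4 at fret 3 → F#4 (MIDI 66); C3 at fret 4 → E3 (MIDI 52).
66 − 52 = 14, so the two pitches are 14 semitones apart, with F#4 the higher.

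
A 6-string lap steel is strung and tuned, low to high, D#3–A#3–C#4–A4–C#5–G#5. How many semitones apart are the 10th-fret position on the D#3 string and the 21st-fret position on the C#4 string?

21 semitones

D#3 at fret 10 → C#4 (MIDI 61); C#4 at fret 21 → A#5 (MIDI 82).
61 − 82 = -21, so the two pitches are 21 semitones apart, with A#5 the higher.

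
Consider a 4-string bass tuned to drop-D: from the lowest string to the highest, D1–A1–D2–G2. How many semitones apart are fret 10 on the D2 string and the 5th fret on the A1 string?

10 semitones

D2 at fret 10 → C3 (MIDI 48); A1 at fret 5 → D2 (MIDI 38).
48 − 38 = 10, so the two pitches are 10 semitones apart, with C3 the higher.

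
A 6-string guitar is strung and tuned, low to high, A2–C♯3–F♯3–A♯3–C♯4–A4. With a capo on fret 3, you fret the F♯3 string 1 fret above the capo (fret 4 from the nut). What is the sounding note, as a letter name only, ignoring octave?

A♯

The capo raises the open F♯3 by 3 semitones to A3; fretting 1 more gives F♯3 + 3 + 1 = F♯3 + 4 semitones, landing on A♯.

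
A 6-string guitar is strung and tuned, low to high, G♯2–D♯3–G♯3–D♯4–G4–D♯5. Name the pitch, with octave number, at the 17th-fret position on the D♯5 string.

G♯6

The open D♯5 string plus 17 semitones: D#–E–F–F#–…–F#–G–G#.
The walk passes from B into C once, so the octave number goes from 5 to 6.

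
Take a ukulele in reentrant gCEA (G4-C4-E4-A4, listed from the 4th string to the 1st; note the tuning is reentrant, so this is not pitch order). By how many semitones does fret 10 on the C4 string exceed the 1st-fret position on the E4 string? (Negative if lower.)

C4 at fret 10 → A#4 (MIDI 70); E4 at fret 1 → F4 (MIDI 65).
70 − 65 = 5, so the two pitches are 5 semitones apart.

5 semitones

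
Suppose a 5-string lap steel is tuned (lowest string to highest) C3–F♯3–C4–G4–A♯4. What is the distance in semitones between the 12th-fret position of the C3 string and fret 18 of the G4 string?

25 semitones

C3 at fret 12 → C4 (MIDI 60); G4 at fret 18 → C♯6 (MIDI 85).
60 − 85 = -25, so the two pitches are 25 semitones apart, with C♯6 the higher.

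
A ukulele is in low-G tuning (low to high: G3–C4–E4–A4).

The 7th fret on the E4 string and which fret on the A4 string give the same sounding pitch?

Fret 7 on E4 is MIDI 64 + 7 = 71 (B4). On the A4 string (open MIDI 69), that pitch is 71 − 69 = fret 2.

2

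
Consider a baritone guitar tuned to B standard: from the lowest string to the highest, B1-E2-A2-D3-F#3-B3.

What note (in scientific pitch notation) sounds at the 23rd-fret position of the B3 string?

A#5

B3 is MIDI 59. Adding 23 gives 82, which is A#5.
(Equivalently spelled Bb5.)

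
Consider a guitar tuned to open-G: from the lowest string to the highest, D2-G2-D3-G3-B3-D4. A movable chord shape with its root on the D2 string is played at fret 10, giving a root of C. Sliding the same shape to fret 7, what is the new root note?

A

Moving from fret 10 to fret 7 shifts the root by -3 semitones.
C down 3 semitones is A.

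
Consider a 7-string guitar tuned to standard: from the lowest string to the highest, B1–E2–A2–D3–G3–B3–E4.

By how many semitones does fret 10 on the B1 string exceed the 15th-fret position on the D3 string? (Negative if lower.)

-20 semitones

B1 at fret 10 → A2 (MIDI 45); D3 at fret 15 → F4 (MIDI 65).
45 − 65 = -20, so the two pitches are 20 semitones apart.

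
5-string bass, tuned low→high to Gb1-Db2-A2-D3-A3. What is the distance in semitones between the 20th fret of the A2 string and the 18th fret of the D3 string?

3 semitones

A2 at fret 20 → F4 (MIDI 65); D3 at fret 18 → Ab4 (MIDI 68).
65 − 68 = -3, so the two pitches are 3 semitones apart, with Ab4 the higher.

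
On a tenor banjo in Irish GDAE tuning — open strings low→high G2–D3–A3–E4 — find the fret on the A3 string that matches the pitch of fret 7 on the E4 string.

14

Fret 7 on E4 is MIDI 64 + 7 = 71 (B4). On the A3 string (open MIDI 57), that pitch is 71 − 57 = fret 14.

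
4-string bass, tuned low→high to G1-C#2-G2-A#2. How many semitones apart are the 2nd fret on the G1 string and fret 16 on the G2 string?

26 semitones

G1 at fret 2 → A1 (MIDI 33); G2 at fret 16 → B3 (MIDI 59).
33 − 59 = -26, so the two pitches are 26 semitones apart, with B3 the higher.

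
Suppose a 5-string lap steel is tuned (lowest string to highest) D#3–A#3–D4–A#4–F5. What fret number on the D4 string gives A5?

A5 is 19 semitones above the open D4 (D–D#–E–F–…–G–G#–A), so it sits at fret 19.

19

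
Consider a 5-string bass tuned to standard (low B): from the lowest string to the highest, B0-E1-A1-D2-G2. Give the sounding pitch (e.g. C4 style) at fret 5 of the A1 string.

The open A1 string plus 5 semitones: A–A#–B–C–C#–D.
The walk passes from B into C once, so the octave number goes from 1 to 2.

D2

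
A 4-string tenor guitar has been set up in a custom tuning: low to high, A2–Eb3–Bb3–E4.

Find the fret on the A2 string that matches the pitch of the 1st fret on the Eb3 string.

7

Fret 1 on Eb3 is MIDI 51 + 1 = 52 (E3). On the A2 string (open MIDI 45), that pitch is 52 − 45 = fret 7.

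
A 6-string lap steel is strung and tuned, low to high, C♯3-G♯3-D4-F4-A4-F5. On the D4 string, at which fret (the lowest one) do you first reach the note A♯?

8

From D4, count semitones up the chromatic scale until reaching A♯: D–D#–E–F–F#–G–G#–A–A# — 8 steps.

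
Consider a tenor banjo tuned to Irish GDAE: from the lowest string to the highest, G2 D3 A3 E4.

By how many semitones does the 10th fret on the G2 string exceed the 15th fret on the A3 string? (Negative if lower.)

G2 at fret 10 → F3 (MIDI 53); A3 at fret 15 → C5 (MIDI 72).
53 − 72 = -19, so the two pitches are 19 semitones apart.

-19 semitones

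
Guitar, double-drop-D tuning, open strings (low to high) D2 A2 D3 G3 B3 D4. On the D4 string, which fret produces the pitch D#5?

13

D#5 is 13 semitones above the open D4 (D–D#–E–F–…–C#–D–D#), so it sits at fret 13.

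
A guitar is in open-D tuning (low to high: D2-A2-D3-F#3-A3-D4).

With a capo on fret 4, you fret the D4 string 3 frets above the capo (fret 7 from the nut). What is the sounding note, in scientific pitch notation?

The capo raises the open D4 by 4 semitones to F#4; fretting 3 more gives D4 + 4 + 3 = D4 + 7 semitones = A4.

A4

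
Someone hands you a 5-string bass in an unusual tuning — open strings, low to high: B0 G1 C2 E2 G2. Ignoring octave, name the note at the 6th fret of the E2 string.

B♭

The open E2 string plus 6 semitones: E–F–Gb–G–Ab–A–Bb.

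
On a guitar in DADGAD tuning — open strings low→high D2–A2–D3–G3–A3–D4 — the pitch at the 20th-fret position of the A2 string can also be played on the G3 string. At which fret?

10

A2 at fret 20 is A2 + 20 semitones = F4.
The open G3 string is 10 semitones above the open A2, so the same pitch on the G3 string lies at fret 20 − 10 = 10.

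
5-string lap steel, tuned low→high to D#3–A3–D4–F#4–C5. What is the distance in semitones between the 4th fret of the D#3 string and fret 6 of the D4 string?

13 semitones

D#3 at fret 4 → G3 (MIDI 55); D4 at fret 6 → G#4 (MIDI 68).
55 − 68 = -13, so the two pitches are 13 semitones apart, with G#4 the higher.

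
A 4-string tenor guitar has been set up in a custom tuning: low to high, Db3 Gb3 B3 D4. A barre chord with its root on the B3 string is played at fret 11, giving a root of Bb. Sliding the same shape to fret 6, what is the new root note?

F

Moving from fret 11 to fret 6 shifts the root by -5 semitones.
Bb down 5 semitones is F.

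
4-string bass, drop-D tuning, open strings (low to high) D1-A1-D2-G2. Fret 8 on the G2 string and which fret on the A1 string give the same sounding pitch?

Fret 8 on G2 is MIDI 43 + 8 = 51 (D#3). On the A1 string (open MIDI 33), that pitch is 51 − 33 = fret 18.

18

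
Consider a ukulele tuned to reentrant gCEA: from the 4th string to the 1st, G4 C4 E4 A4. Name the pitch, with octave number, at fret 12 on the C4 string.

C5

The open C4 string plus 12 semitones: C–C#–D–D#–…–A#–B–C.
The walk passes from B into C once, so the octave number goes from 4 to 5.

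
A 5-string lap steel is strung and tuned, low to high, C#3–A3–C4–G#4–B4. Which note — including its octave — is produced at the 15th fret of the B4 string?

D6

B4 is MIDI 71. Adding 15 gives 86, which is D6.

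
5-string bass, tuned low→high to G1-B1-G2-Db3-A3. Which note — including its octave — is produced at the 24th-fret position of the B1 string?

B3

The open B1 string plus 24 semitones: B–C–Db–D–…–A–Bb–B.
The walk passes from B into C 2 times, so the octave number goes from 1 to 3.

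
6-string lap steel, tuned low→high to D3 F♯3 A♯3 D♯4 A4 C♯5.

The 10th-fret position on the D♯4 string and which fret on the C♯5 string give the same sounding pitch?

Fret 10 on D♯4 is MIDI 63 + 10 = 73 (C♯5). On the C♯5 string (open MIDI 73), that pitch is 73 − 73 = fret 0.

0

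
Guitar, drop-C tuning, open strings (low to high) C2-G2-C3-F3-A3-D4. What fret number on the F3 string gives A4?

A4 is 16 semitones above the open F3 (F–F#–G–G#–…–G–G#–A), so it sits at fret 16.

16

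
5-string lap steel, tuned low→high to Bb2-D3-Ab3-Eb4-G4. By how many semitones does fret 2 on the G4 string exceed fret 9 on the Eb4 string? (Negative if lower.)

-3 semitones

G4 at fret 2 → A4 (MIDI 69); Eb4 at fret 9 → C5 (MIDI 72).
69 − 72 = -3, so the two pitches are 3 semitones apart.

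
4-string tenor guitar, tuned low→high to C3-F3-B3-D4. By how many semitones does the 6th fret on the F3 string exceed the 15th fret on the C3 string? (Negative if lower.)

-4 semitones

F3 at fret 6 → B3 (MIDI 59); C3 at fret 15 → Eb4 (MIDI 63).
59 − 63 = -4, so the two pitches are 4 semitones apart.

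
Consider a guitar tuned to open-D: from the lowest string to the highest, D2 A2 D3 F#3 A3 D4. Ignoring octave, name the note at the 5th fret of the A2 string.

D

Each fret is one semitone, so A2 + 5 = D.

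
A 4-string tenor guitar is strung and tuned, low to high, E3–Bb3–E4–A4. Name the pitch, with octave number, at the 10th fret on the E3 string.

Each fret is one semitone, so E3 + 10 = D4.

D4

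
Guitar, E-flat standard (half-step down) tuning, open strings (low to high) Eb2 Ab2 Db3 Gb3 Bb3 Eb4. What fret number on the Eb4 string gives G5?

16

G5 is 16 semitones above the open Eb4 (Eb–E–F–Gb–…–F–Gb–G), so it sits at fret 16.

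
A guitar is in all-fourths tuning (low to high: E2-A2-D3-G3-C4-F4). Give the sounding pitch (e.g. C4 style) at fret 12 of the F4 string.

F4 is MIDI 65. Adding 12 gives 77, which is F5.

F5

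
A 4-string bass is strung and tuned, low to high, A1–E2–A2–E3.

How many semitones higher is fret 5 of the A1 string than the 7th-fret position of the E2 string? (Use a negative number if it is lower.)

A1 at fret 5 → D2 (MIDI 38); E2 at fret 7 → B2 (MIDI 47).
38 − 47 = -9, so the two pitches are 9 semitones apart.

-9 semitones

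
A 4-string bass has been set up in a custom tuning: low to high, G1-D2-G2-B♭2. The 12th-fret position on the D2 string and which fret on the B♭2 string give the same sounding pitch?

4

D2 at fret 12 is D2 + 12 semitones = D3.
The open B♭2 string is 8 semitones above the open D2, so the same pitch on the B♭2 string lies at fret 12 − 8 = 4.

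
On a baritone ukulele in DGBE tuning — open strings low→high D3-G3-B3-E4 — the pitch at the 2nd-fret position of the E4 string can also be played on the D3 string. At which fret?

E4 at fret 2 is E4 + 2 semitones = F#4.
The open D3 string is 14 semitones below the open E4, so the same pitch on the D3 string lies at fret 2 + 14 = 16.

16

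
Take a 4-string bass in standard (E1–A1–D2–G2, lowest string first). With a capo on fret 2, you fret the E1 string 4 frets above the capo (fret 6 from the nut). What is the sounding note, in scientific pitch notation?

A#1

The capo raises the open E1 by 2 semitones to F#1; fretting 4 more gives E1 + 2 + 4 = E1 + 6 semitones = A#1.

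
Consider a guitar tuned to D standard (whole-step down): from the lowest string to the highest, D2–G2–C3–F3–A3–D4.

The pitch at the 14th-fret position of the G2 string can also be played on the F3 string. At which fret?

4

G2 at fret 14 is G2 + 14 semitones = A3.
The open F3 string is 10 semitones above the open G2, so the same pitch on the F3 string lies at fret 14 − 10 = 4.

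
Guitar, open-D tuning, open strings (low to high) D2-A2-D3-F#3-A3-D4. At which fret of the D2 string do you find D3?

12

D3 is 12 semitones above the open D2 (D–D#–E–F–…–C–C#–D), so it sits at fret 12.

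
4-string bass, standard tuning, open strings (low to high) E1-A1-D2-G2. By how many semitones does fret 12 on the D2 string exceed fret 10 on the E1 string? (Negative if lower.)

12 semitones

D2 at fret 12 → D3 (MIDI 50); E1 at fret 10 → D2 (MIDI 38).
50 − 38 = 12, so the two pitches are 12 semitones apart.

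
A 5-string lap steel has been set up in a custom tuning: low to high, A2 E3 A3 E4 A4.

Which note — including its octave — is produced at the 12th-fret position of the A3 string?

A4

Each fret is one semitone, so A3 + 12 = A4.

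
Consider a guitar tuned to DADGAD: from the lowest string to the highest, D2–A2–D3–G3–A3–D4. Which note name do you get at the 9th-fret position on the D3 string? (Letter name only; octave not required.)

B

Each fret is one semitone, so D3 + 9 = B.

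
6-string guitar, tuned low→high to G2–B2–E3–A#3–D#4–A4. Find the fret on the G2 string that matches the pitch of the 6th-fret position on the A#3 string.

A#3 at fret 6 is A#3 + 6 semitones = E4.
The open G2 string is 15 semitones below the open A#3, so the same pitch on the G2 string lies at fret 6 + 15 = 21.

21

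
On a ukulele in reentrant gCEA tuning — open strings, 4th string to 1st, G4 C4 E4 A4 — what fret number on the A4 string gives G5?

10

G5 is 10 semitones above the open A4 (A–A#–B–C–…–F–F#–G), so it sits at fret 10.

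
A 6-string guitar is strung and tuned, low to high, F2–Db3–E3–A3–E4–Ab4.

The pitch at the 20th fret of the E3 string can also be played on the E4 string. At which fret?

E3 at fret 20 is E3 + 20 semitones = C5.
The open E4 string is 12 semitones above the open E3, so the same pitch on the E4 string lies at fret 20 − 12 = 8.

8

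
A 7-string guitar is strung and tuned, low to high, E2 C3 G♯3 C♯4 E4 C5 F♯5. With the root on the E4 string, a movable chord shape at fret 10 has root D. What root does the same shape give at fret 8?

Moving from fret 10 to fret 8 shifts the root by -2 semitones.
D down 2 semitones is C.

C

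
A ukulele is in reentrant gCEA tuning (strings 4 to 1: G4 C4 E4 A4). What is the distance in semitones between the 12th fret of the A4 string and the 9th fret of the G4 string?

5 semitones

A4 at fret 12 → A5 (MIDI 81); G4 at fret 9 → E5 (MIDI 76).
81 − 76 = 5, so the two pitches are 5 semitones apart, with A5 the higher.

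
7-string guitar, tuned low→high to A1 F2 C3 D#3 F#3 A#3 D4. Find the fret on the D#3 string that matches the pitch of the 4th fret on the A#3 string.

Fret 4 on A#3 is MIDI 58 + 4 = 62 (D4). On the D#3 string (open MIDI 51), that pitch is 62 − 51 = fret 11.

11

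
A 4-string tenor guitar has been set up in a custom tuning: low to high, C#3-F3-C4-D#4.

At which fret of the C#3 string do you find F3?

F3 is 4 semitones above the open C#3 (C#–D–D#–E–F), so it sits at fret 4.

4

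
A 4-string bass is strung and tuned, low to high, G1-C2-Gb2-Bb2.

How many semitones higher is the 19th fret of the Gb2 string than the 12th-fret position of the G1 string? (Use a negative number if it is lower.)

Gb2 at fret 19 → Db4 (MIDI 61); G1 at fret 12 → G2 (MIDI 43).
61 − 43 = 18, so the two pitches are 18 semitones apart.

18 semitones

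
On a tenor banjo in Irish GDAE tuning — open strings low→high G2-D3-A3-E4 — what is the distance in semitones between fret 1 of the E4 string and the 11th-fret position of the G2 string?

E4 at fret 1 → F4 (MIDI 65); G2 at fret 11 → F♯3 (MIDI 54).
65 − 54 = 11, so the two pitches are 11 semitones apart, with F4 the higher.

11 semitones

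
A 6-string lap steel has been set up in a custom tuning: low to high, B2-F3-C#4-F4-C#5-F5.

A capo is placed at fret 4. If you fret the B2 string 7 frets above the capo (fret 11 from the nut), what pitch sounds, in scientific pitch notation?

A#3

The capo raises the open B2 by 4 semitones to D#3; fretting 7 more gives B2 + 4 + 7 = B2 + 11 semitones = A#3.
(Also written Bb.)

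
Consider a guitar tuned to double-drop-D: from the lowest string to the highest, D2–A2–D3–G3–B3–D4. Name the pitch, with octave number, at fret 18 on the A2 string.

Each fret is one semitone, so A2 + 18 = D#4.

D#4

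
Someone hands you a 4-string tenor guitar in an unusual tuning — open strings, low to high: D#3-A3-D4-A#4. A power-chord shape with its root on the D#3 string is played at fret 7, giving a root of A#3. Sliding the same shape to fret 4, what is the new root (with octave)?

G3

Moving from fret 7 to fret 4 shifts the root by -3 semitones.
A#3 down 3 semitones is G3.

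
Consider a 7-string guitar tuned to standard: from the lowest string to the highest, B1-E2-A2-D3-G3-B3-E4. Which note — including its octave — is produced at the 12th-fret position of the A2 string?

The open A2 string plus 12 semitones: A–A#–B–C–…–G–G#–A.
The walk passes from B into C once, so the octave number goes from 2 to 3.

A3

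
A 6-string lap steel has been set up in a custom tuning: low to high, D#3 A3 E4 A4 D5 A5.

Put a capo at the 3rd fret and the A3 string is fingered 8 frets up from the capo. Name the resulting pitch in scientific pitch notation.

The capo raises the open A3 by 3 semitones to C4; fretting 8 more gives A3 + 3 + 8 = A3 + 11 semitones = G#4.
(Also written Ab.)

G#4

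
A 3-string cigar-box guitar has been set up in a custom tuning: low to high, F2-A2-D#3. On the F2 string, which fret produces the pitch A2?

4

A2 is 4 semitones above the open F2 (F–F#–G–G#–A), so it sits at fret 4.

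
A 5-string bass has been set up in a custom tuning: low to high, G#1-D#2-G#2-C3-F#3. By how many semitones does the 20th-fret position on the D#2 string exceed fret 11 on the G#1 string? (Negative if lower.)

16 semitones

D#2 at fret 20 → B3 (MIDI 59); G#1 at fret 11 → G2 (MIDI 43).
59 − 43 = 16, so the two pitches are 16 semitones apart.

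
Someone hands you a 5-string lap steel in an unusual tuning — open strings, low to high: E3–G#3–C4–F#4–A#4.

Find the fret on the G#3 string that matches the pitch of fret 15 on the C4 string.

Fret 15 on C4 is MIDI 60 + 15 = 75 (D#5). On the G#3 string (open MIDI 56), that pitch is 75 − 56 = fret 19.

19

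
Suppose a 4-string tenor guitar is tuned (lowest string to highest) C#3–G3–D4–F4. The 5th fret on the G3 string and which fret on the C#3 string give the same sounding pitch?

G3 at fret 5 is G3 + 5 semitones = C4.
The open C#3 string is 6 semitones below the open G3, so the same pitch on the C#3 string lies at fret 5 + 6 = 11.

11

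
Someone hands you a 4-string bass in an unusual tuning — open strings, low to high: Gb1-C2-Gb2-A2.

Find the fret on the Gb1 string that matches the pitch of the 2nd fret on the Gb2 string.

Fret 2 on Gb2 is MIDI 42 + 2 = 44 (Ab2). On the Gb1 string (open MIDI 30), that pitch is 44 − 30 = fret 14.

14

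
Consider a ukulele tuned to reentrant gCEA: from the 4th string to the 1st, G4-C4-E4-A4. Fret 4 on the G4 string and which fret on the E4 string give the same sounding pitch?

Fret 4 on G4 is MIDI 67 + 4 = 71 (B4). On the E4 string (open MIDI 64), that pitch is 71 − 64 = fret 7.

7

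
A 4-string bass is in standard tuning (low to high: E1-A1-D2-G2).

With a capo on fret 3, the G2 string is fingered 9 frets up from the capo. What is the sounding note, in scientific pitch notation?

The capo raises the open G2 by 3 semitones to A#2; fretting 9 more gives G2 + 3 + 9 = G2 + 12 semitones = G3.

G3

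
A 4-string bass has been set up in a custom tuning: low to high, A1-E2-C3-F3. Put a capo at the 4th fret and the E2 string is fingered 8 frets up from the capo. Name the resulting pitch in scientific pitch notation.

E3

The capo raises the open E2 by 4 semitones to Ab2; fretting 8 more gives E2 + 4 + 8 = E2 + 12 semitones = E3.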